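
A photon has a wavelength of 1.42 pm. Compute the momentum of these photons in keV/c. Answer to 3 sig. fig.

First convert: λ = 1.42 pm = 1.42 × 10^-12 m.
Apply p = h/λ: p = 4.666 × 10^-22 kg·m/s.
Converting to keV/c: p = 873.1 keV/c ≈ 873 keV/c.

873 keV/c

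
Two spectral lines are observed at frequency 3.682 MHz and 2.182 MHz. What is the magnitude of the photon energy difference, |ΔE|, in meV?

6.20e-6 meV

Using E = hf: E₁ = 2.4397e-27 J, E₂ = 1.4458e-27 J.
|ΔE| = |2.4397e-27 − 1.4458e-27| = 9.94e-28 J = 6.20e-6 meV.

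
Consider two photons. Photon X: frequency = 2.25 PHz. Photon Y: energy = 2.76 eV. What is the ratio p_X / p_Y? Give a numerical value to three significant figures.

3.37

p_X = 4.973 × 10^-27 kg·m/s (from frequency = 2.25 PHz, via p = hf/c).
p_Y = 1.475 × 10^-27 kg·m/s (from energy = 2.76 eV, via p = E/c).
Ratio = 4.973 × 10^-27 / 1.475 × 10^-27 = 3.37.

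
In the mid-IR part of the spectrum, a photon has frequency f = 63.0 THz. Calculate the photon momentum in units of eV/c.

(h = 6.62607015e-34 J·s, c = 2.99792458e8 m/s, 1 eV = 1.602176634e-19 J.)
Convert to SI: f = 63.0 THz = 6.30e13 Hz.
Apply p = hf/c: p = 1.392e-28 kg·m/s.
Converting to eV/c: p = 0.2605 eV/c ≈ 0.261 eV/c.

0.261 eV/c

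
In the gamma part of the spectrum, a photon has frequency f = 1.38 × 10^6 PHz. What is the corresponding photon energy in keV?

5710 keV

(h = 6.62607015 × 10^-34 J·s, 1 eV = 1.602176634 × 10^-19 J.)
In SI units: f = 1.38 × 10^6 PHz = 1.38 × 10^21 Hz.
Apply E = hf: E = 9.144 × 10^-13 J.
Converting to keV: E = 5707 keV ≈ 5710 keV.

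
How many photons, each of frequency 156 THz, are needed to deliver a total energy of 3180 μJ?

3.08e16 photons

Per-photon energy: E = 1.034e-19 J (from frequency = 156 THz).
N = E_total / E_photon = 0.00318 J / 1.034e-19 J = 3.08e16.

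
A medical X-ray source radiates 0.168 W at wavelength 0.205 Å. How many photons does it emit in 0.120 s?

Total energy: E_total = P·t = 0.168 × 0.120 = 0.02016 J.
Per-photon energy: E = 9.690 × 10^-15 J.
N = E_total / E_photon = 2.08 × 10^12.

2.08 × 10^12 photons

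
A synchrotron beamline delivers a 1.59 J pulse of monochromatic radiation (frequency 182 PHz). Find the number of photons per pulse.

1.32e16 photons

Per-photon energy: E = 1.206e-16 J (from frequency = 182 PHz).
N = E_total / E_photon = 1.59 J / 1.206e-16 J = 1.32e16.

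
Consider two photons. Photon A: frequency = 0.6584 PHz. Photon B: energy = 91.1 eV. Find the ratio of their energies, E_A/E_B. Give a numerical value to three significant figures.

0.0299

E_A = 4.363e-19 J (from frequency = 0.6584 PHz, via E = hf).
E_B = 1.460e-17 J (from energy = 91.1 eV, via E given directly).
Ratio = 4.363e-19 / 1.460e-17 = 0.0299.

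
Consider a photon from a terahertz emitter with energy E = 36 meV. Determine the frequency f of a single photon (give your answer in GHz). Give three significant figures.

8700 GHz

Convert to SI: E = 36 meV = 5.7678 × 10^-21 J.
For a photon f = E/h, so f = 8.705 × 10^12 Hz.
Converting to GHz: f = 8705 GHz ≈ 8700 GHz.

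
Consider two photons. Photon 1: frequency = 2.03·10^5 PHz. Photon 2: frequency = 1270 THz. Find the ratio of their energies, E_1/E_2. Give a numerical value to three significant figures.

1.60·10^5

E_1 = 1.345·10^-13 J (from frequency = 2.03·10^5 PHz, via E = hf).
E_2 = 8.415·10^-19 J (from frequency = 1270 THz, via E = hf).
Ratio = 1.345·10^-13 / 8.415·10^-19 = 1.60·10^5.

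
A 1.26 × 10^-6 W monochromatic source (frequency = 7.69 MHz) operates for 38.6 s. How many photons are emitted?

9.54 × 10^21 photons

Total energy: E_total = P·t = 1.26 × 10^-6 × 38.6 = 4.864 × 10^-5 J.
Per-photon energy: E = 5.095 × 10^-27 J.
N = E_total / E_photon = 9.54 × 10^21.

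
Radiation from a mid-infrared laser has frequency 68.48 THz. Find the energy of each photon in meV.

(h = 6.62607015e-34 J·s, 1 eV = 1.602176634e-19 J.)
First convert: f = 68.48 THz = 6.848e13 Hz.
Apply E = hf: E = 4.538e-20 J.
Converting to meV: E = 283.2 meV ≈ 283 meV.

283 meV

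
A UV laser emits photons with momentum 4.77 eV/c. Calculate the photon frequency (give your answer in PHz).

First convert: p = 4.77 eV/c = 2.5492 × 10^-27 kg·m/s.
Apply f = pc/h: f = 1.153 × 10^15 Hz.
Converting to PHz: f = 1.153 PHz ≈ 1.15 PHz.

1.15 PHz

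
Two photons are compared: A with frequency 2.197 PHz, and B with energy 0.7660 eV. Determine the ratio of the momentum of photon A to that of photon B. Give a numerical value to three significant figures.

p_A = 4.856·10^-27 kg·m/s (from frequency = 2.197 PHz, via p = hf/c).
p_B = 4.094·10^-28 kg·m/s (from energy = 0.7660 eV, via p = E/c).
Ratio = 4.856·10^-27 / 4.094·10^-28 = 11.9.

11.9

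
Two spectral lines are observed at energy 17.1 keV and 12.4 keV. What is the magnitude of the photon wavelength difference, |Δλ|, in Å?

Using λ = hc/E: λ₁ = 7.251 × 10^-11 m, λ₂ = 9.999 × 10^-11 m.
|Δλ| = |7.251 × 10^-11 − 9.999 × 10^-11| = 2.75 × 10^-11 m = 0.275 Å.

0.275 Å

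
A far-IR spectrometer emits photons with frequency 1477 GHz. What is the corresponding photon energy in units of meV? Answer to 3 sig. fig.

6.11 meV

Convert to SI: f = 1477 GHz = 1.477e12 Hz.
Apply E = hf: E = 9.787e-22 J.
Converting to meV: E = 6.108 meV ≈ 6.11 meV.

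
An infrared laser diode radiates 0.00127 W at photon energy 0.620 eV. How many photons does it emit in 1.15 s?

Total energy: E_total = P·t = 0.00127 × 1.15 = 0.001460 J.
Per-photon energy: E = 9.933e-20 J.
N = E_total / E_photon = 1.47e16.

1.47e16 photons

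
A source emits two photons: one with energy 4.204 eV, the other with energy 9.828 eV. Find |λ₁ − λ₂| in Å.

Using λ = hc/E: λ₁ = 2.9492e-7 m, λ₂ = 1.2615e-7 m.
|Δλ| = |2.9492e-7 − 1.2615e-7| = 1.69e-7 m = 1690 Å.

1690 Å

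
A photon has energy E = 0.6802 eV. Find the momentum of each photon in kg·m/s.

3.64·10^-28 kg·m/s

Convert to SI: E = 0.6802 eV = 1.0898·10^-19 J.
Apply p = E/c: p = 3.635·10^-28 kg·m/s.
So p ≈ 3.64·10^-28 kg·m/s.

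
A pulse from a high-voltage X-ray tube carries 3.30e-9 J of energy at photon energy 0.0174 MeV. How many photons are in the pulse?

1.18e6 photons

Per-photon energy: E = 2.788e-15 J (from energy = 0.0174 MeV).
N = E_total / E_photon = 3.30e-9 J / 2.788e-15 J = 1.18e6.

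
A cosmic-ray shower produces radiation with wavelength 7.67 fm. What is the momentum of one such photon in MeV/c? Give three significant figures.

162 MeV/c

Take h = 6.62607015·10^-34 J·s, c = 2.99792458·10^8 m/s, 1 eV = 1.602176634·10^-19 J.
Convert to SI: λ = 7.67 fm = 7.67·10^-15 m.
Since p = h/λ for a photon, p = 8.639·10^-20 kg·m/s.
Converting to MeV/c: p = 161.6 MeV/c ≈ 162 MeV/c.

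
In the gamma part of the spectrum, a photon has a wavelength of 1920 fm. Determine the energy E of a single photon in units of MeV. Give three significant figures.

Convert to SI: λ = 1920 fm = 1.92e-12 m.
For a photon E = hc/λ, so E = 1.035e-13 J.
Converting to MeV: E = 0.6458 MeV ≈ 0.646 MeV.

0.646 MeV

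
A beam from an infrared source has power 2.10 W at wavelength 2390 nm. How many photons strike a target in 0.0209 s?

Total energy: E_total = P·t = 2.10 × 0.0209 = 0.04389 J.
Per-photon energy: E = 8.311 × 10^-20 J.
N = E_total / E_photon = 5.28 × 10^17.

5.28 × 10^17 photons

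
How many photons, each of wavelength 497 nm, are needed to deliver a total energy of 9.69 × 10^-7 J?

2.42 × 10^12 photons

Per-photon energy: E = 3.997 × 10^-19 J (from wavelength = 497 nm).
N = E_total / E_photon = 9.69 × 10^-7 J / 3.997 × 10^-19 J = 2.42 × 10^12.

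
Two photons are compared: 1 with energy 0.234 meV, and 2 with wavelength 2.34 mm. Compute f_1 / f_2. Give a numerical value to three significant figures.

f_1 = 5.658·10^10 Hz (from energy = 0.234 meV, via f = E/h).
f_2 = 1.281·10^11 Hz (from wavelength = 2.34 mm, via f = c/λ).
Ratio = 5.658·10^10 / 1.281·10^11 = 0.442.

0.442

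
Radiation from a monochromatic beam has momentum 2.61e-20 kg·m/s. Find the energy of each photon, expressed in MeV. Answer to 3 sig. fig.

48.8 MeV

Since E = pc for a photon, E = 7.825e-12 J.
Converting to MeV: E = 48.84 MeV ≈ 48.8 MeV.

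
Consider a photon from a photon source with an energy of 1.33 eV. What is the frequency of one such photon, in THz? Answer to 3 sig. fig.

322 THz

(h = 6.62607015 × 10^-34 J·s, 1 eV = 1.602176634 × 10^-19 J.)
In SI units: E = 1.33 eV = 2.1309 × 10^-19 J.
Apply f = E/h: f = 3.216 × 10^14 Hz.
Converting to THz: f = 321.6 THz ≈ 322 THz.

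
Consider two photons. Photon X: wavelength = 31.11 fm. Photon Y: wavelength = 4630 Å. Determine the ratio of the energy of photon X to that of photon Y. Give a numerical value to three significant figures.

E_X = 6.385 × 10^-12 J (from wavelength = 31.11 fm, via E = hc/λ).
E_Y = 4.290 × 10^-19 J (from wavelength = 4630 Å, via E = hc/λ).
Ratio = 6.385 × 10^-12 / 4.290 × 10^-19 = 1.49 × 10^7.

1.49 × 10^7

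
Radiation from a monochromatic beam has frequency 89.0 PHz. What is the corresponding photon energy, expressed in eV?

368 eV

First convert: f = 89.0 PHz = 8.90e16 Hz.
Since E = hf for a photon, E = 5.897e-17 J.
Converting to eV: E = 368.1 eV ≈ 368 eV.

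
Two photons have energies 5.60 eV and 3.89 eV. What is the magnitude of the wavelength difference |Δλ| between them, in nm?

Using λ = hc/E: λ₁ = 2.214e-7 m, λ₂ = 3.187e-7 m.
|Δλ| = |2.214e-7 − 3.187e-7| = 9.73e-8 m = 97.3 nm.

97.3 nm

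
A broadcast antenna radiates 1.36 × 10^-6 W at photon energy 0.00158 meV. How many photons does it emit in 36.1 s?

Total energy: E_total = P·t = 1.36 × 10^-6 × 36.1 = 4.910 × 10^-5 J.
Per-photon energy: E = 2.531 × 10^-25 J.
N = E_total / E_photon = 1.94 × 10^20.

1.94 × 10^20 photons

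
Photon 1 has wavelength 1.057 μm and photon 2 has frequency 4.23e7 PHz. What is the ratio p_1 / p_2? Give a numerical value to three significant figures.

6.71e-9

p_1 = 6.269e-28 kg·m/s (from wavelength = 1.057 μm, via p = h/λ).
p_2 = 9.349e-20 kg·m/s (from frequency = 4.23e7 PHz, via p = hf/c).
Ratio = 6.269e-28 / 9.349e-20 = 6.71e-9.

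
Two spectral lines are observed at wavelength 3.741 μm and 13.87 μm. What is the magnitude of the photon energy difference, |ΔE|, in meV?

242 meV

Using E = hc/λ: E₁ = 5.3099 × 10^-20 J, E₂ = 1.4322 × 10^-20 J.
|ΔE| = |5.3099 × 10^-20 − 1.4322 × 10^-20| = 3.88 × 10^-20 J = 242 meV.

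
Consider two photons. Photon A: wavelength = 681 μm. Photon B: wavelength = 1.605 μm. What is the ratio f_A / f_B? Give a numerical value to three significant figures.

2.36e-3

f_A = 4.402e11 Hz (from wavelength = 681 μm, via f = c/λ).
f_B = 1.868e14 Hz (from wavelength = 1.605 μm, via f = c/λ).
Ratio = 4.402e11 / 1.868e14 = 2.36e-3.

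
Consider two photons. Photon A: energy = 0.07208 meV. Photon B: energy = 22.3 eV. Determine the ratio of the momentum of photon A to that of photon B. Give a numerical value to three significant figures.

3.23·10^-6

p_A = 3.852·10^-32 kg·m/s (from energy = 0.07208 meV, via p = E/c).
p_B = 1.192·10^-26 kg·m/s (from energy = 22.3 eV, via p = E/c).
Ratio = 3.852·10^-32 / 1.192·10^-26 = 3.23·10^-6.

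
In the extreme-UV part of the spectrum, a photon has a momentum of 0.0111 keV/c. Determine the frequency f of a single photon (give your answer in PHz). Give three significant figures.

2.68 PHz

(h = 6.62607015e-34 J·s, c = 2.99792458e8 m/s, 1 eV = 1.602176634e-19 J.)
Convert to SI: p = 0.0111 keV/c = 5.9322e-27 kg·m/s.
The photon relation is f = pc/h, giving f = 2.684e15 Hz.
Converting to PHz: f = 2.684 PHz ≈ 2.68 PHz.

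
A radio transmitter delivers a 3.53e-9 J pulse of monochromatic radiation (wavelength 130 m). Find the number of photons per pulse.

Per-photon energy: E = 1.528e-27 J (from wavelength = 130 m).
N = E_total / E_photon = 3.53e-9 J / 1.528e-27 J = 2.31e18.

2.31e18 photons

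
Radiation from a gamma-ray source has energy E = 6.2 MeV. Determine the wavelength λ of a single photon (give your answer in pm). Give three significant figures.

0.200 pm

First convert: E = 6.2 MeV = 9.9335e-13 J.
Since λ = hc/E for a photon, λ = 2.000e-13 m.
Converting to pm: λ = 0.2000 pm ≈ 0.200 pm.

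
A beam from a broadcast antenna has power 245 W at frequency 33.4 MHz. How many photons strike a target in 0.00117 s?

Total energy: E_total = P·t = 245 × 0.00117 = 0.2867 J.
Per-photon energy: E = 2.213e-26 J.
N = E_total / E_photon = 1.30e25.

1.30e25 photons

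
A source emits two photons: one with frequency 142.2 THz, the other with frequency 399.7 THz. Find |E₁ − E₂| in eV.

Using E = hf: E₁ = 9.4223 × 10^-20 J, E₂ = 2.6484 × 10^-19 J.
|ΔE| = |9.4223 × 10^-20 − 2.6484 × 10^-19| = 1.71 × 10^-19 J = 1.06 eV.

1.06 eV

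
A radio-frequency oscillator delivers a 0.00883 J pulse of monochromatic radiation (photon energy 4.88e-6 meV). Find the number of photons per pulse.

1.13e25 photons

Per-photon energy: E = 7.819e-28 J (from energy = 4.88e-6 meV).
N = E_total / E_photon = 0.00883 J / 7.819e-28 J = 1.13e25.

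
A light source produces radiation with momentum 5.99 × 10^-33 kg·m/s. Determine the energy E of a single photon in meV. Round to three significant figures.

0.0112 meV

(c = 2.99792458 × 10^8 m/s, 1 eV = 1.602176634 × 10^-19 J.)
The photon relation is E = pc, giving E = 1.796 × 10^-24 J.
Converting to meV: E = 0.01121 meV ≈ 0.0112 meV.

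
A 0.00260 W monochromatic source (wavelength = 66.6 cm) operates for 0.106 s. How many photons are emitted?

Total energy: E_total = P·t = 0.00260 × 0.106 = 2.756·10^-4 J.
Per-photon energy: E = 2.983·10^-25 J.
N = E_total / E_photon = 9.24·10^20.

9.24·10^20 photons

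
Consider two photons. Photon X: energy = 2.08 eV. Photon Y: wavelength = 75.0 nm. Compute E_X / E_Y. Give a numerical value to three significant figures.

0.126

E_X = 3.333e-19 J (from energy = 2.08 eV, via E given directly).
E_Y = 2.649e-18 J (from wavelength = 75.0 nm, via E = hc/λ).
Ratio = 3.333e-19 / 2.649e-18 = 0.126.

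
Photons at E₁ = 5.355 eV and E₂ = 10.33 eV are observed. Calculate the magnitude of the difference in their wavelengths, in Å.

Using λ = hc/E: λ₁ = 2.3153·10^-7 m, λ₂ = 1.2002·10^-7 m.
|Δλ| = |2.3153·10^-7 − 1.2002·10^-7| = 1.12·10^-7 m = 1120 Å.

1120 Å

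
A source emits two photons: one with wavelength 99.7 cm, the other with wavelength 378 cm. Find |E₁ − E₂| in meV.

9.16·10^-4 meV

Using E = hc/λ: E₁ = 1.992·10^-25 J, E₂ = 5.255·10^-26 J.
|ΔE| = |1.992·10^-25 − 5.255·10^-26| = 1.47·10^-25 J = 9.16·10^-4 meV.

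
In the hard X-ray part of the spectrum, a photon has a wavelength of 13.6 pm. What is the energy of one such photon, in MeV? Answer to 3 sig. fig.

In SI units: λ = 13.6 pm = 1.36e-11 m.
For a photon E = hc/λ, so E = 1.461e-14 J.
Converting to MeV: E = 0.09116 MeV ≈ 0.0912 MeV.

0.0912 MeV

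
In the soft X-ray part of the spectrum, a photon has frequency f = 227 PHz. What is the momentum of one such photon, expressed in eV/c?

939 eV/c

(h = 6.62607015 × 10^-34 J·s, c = 2.99792458 × 10^8 m/s, 1 eV = 1.602176634 × 10^-19 J.)
First convert: f = 227 PHz = 2.27 × 10^17 Hz.
For a photon p = hf/c, so p = 5.017 × 10^-25 kg·m/s.
Converting to eV/c: p = 938.8 eV/c ≈ 939 eV/c.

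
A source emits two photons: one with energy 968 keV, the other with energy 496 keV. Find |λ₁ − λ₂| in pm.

Using λ = hc/E: λ₁ = 1.281e-12 m, λ₂ = 2.500e-12 m.
|Δλ| = |1.281e-12 − 2.500e-12| = 1.22e-12 m = 1.22 pm.

1.22 pm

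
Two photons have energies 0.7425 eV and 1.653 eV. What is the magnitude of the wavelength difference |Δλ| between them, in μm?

Using λ = hc/E: λ₁ = 1.6698·10^-6 m, λ₂ = 7.5006·10^-7 m.
|Δλ| = |1.6698·10^-6 − 7.5006·10^-7| = 9.20·10^-7 m = 0.920 μm.

0.920 μm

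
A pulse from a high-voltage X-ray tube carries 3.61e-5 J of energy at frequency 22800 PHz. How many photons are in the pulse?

Per-photon energy: E = 1.511e-14 J (from frequency = 22800 PHz).
N = E_total / E_photon = 3.61e-5 J / 1.511e-14 J = 2.39e9.

2.39e9 photons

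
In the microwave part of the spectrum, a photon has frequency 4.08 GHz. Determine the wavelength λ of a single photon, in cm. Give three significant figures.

7.35 cm

Convert to SI: f = 4.08 GHz = 4.08 × 10^9 Hz.
The photon relation is λ = c/f, giving λ = 0.07348 m.
Converting to cm: λ = 7.348 cm ≈ 7.35 cm.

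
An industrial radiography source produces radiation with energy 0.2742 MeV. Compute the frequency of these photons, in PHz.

6.63e4 PHz

In SI units: E = 0.2742 MeV = 4.3932e-14 J.
For a photon f = E/h, so f = 6.630e19 Hz.
Converting to PHz: f = 66300 PHz ≈ 6.63e4 PHz.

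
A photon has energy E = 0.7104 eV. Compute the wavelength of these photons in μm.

Take h = 6.62607015e-34 J·s, c = 2.99792458e8 m/s, 1 eV = 1.602176634e-19 J.
Convert to SI: E = 0.7104 eV = 1.1382e-19 J.
The photon relation is λ = hc/E, giving λ = 1.745e-6 m.
Converting to μm: λ = 1.745 μm ≈ 1.75 μm.

1.75 μm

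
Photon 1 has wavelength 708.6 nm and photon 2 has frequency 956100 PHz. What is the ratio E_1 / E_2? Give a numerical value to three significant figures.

4.43 × 10^-7

E_1 = 2.803 × 10^-19 J (from wavelength = 708.6 nm, via E = hc/λ).
E_2 = 6.335 × 10^-13 J (from frequency = 956100 PHz, via E = hf).
Ratio = 2.803 × 10^-19 / 6.335 × 10^-13 = 4.43 × 10^-7.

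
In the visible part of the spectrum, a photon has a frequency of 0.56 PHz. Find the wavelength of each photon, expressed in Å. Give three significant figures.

(c = 2.99792458·10^8 m/s.)
First convert: f = 0.56 PHz = 5.6·10^14 Hz.
Apply λ = c/f: λ = 5.353·10^-7 m.
Converting to Å: λ = 5353 Å ≈ 5350 Å.

5350 Å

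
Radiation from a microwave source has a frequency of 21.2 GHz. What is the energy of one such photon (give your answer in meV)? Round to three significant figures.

0.0877 meV

Convert to SI: f = 21.2 GHz = 2.12 × 10^10 Hz.
Since E = hf for a photon, E = 1.405 × 10^-23 J.
Converting to meV: E = 0.08768 meV ≈ 0.0877 meV.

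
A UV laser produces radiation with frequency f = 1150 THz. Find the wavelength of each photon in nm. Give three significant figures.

First convert: f = 1150 THz = 1.15 × 10^15 Hz.
Apply λ = c/f: λ = 2.607 × 10^-7 m.
Converting to nm: λ = 260.7 nm ≈ 261 nm.

261 nm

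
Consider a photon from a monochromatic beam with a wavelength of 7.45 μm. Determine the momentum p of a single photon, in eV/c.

First convert: λ = 7.45 μm = 7.45 × 10^-6 m.
For a photon p = h/λ, so p = 8.894 × 10^-29 kg·m/s.
Converting to eV/c: p = 0.1664 eV/c ≈ 0.166 eV/c.

0.166 eV/c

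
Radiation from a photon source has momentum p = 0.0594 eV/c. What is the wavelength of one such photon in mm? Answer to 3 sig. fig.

0.0209 mm

(h = 6.62607015e-34 J·s, c = 2.99792458e8 m/s, 1 eV = 1.602176634e-19 J.)
In SI units: p = 0.0594 eV/c = 3.1745e-29 kg·m/s.
Apply λ = h/p: λ = 2.087e-5 m.
Converting to mm: λ = 0.02087 mm ≈ 0.0209 mm.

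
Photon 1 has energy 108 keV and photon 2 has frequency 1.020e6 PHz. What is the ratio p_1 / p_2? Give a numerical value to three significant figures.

0.0256

p_1 = 5.772e-23 kg·m/s (from energy = 108 keV, via p = E/c).
p_2 = 2.254e-21 kg·m/s (from frequency = 1.020e6 PHz, via p = hf/c).
Ratio = 5.772e-23 / 2.254e-21 = 0.0256.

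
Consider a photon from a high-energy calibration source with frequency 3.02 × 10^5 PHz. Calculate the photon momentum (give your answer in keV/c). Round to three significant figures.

1250 keV/c

Convert to SI: f = 3.02 × 10^5 PHz = 3.02 × 10^20 Hz.
For a photon p = hf/c, so p = 6.675 × 10^-22 kg·m/s.
Converting to keV/c: p = 1249 keV/c ≈ 1250 keV/c.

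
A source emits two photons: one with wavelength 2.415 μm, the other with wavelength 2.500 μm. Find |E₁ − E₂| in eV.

0.0175 eV

Using E = hc/λ: E₁ = 8.2254 × 10^-20 J, E₂ = 7.9458 × 10^-20 J.
|ΔE| = |8.2254 × 10^-20 − 7.9458 × 10^-20| = 2.80 × 10^-21 J = 0.0175 eV.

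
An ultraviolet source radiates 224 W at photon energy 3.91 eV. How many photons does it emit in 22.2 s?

7.94 × 10^21 photons

Total energy: E_total = P·t = 224 × 22.2 = 4973 J.
Per-photon energy: E = 6.265 × 10^-19 J.
N = E_total / E_photon = 7.94 × 10^21.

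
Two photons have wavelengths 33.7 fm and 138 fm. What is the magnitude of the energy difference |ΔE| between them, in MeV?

Using E = hc/λ: E₁ = 5.894·10^-12 J, E₂ = 1.439·10^-12 J.
|ΔE| = |5.894·10^-12 − 1.439·10^-12| = 4.46·10^-12 J = 27.8 MeV.

27.8 MeV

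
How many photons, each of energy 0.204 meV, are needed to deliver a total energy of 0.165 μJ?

Per-photon energy: E = 3.268 × 10^-23 J (from energy = 0.204 meV).
N = E_total / E_photon = 1.65 × 10^-7 J / 3.268 × 10^-23 J = 5.05 × 10^15.

5.05 × 10^15 photons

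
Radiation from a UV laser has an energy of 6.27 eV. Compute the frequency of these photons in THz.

1520 THz

Take h = 6.62607015e-34 J·s, 1 eV = 1.602176634e-19 J.
Convert to SI: E = 6.27 eV = 1.0046e-18 J.
Apply f = E/h: f = 1.516e15 Hz.
Converting to THz: f = 1516 THz ≈ 1520 THz.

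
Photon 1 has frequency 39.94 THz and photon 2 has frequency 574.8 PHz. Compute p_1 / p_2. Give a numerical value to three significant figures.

6.95 × 10^-5

p_1 = 8.828 × 10^-29 kg·m/s (from frequency = 39.94 THz, via p = hf/c).
p_2 = 1.270 × 10^-24 kg·m/s (from frequency = 574.8 PHz, via p = hf/c).
Ratio = 8.828 × 10^-29 / 1.270 × 10^-24 = 6.95 × 10^-5.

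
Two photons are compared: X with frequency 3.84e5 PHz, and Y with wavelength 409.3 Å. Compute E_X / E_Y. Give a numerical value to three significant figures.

5.24e4

E_X = 2.544e-13 J (from frequency = 3.84e5 PHz, via E = hf).
E_Y = 4.853e-18 J (from wavelength = 409.3 Å, via E = hc/λ).
Ratio = 2.544e-13 / 4.853e-18 = 5.24e4.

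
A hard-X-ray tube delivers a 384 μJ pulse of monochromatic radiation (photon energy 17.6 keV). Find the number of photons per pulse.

Per-photon energy: E = 2.820 × 10^-15 J (from energy = 17.6 keV).
N = E_total / E_photon = 3.84 × 10^-4 J / 2.820 × 10^-15 J = 1.36 × 10^11.

1.36 × 10^11 photons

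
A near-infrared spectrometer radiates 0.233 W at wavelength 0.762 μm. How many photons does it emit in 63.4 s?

5.67 × 10^19 photons

Total energy: E_total = P·t = 0.233 × 63.4 = 14.77 J.
Per-photon energy: E = 2.607 × 10^-19 J.
N = E_total / E_photon = 5.67 × 10^19.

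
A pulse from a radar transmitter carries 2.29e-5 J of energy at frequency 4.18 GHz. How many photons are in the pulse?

8.27e18 photons

Per-photon energy: E = 2.770e-24 J (from frequency = 4.18 GHz).
N = E_total / E_photon = 2.29e-5 J / 2.770e-24 J = 8.27e18.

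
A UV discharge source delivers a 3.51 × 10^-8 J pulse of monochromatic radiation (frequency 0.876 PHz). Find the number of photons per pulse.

Per-photon energy: E = 5.804 × 10^-19 J (from frequency = 0.876 PHz).
N = E_total / E_photon = 3.51 × 10^-8 J / 5.804 × 10^-19 J = 6.05 × 10^10.

6.05 × 10^10 photons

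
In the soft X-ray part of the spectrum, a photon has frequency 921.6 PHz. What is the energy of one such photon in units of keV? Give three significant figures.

3.81 keV

Convert to SI: f = 921.6 PHz = 9.216 × 10^17 Hz.
The photon relation is E = hf, giving E = 6.107 × 10^-16 J.
Converting to keV: E = 3.811 keV ≈ 3.81 keV.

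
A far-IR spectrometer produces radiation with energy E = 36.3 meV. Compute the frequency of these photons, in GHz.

8780 GHz

In SI units: E = 36.3 meV = 5.8159e-21 J.
Since f = E/h for a photon, f = 8.777e12 Hz.
Converting to GHz: f = 8777 GHz ≈ 8780 GHz.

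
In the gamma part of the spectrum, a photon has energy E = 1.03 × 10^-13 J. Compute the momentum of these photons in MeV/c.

(c = 2.99792458 × 10^8 m/s, 1 eV = 1.602176634 × 10^-19 J.)
Since p = E/c for a photon, p = 3.436 × 10^-22 kg·m/s.
Converting to MeV/c: p = 0.6429 MeV/c ≈ 0.643 MeV/c.

0.643 MeV/c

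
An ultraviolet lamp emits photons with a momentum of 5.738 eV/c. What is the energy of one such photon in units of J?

Use c = 2.99792458e8 m/s, 1 eV = 1.602176634e-19 J.
Convert to SI: p = 5.738 eV/c = 3.0666e-27 kg·m/s.
For a photon E = pc, so E = 9.193e-19 J.
So E ≈ 9.19e-19 J.

9.19e-19 J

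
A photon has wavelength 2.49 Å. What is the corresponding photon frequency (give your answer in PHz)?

1200 PHz

Convert to SI: λ = 2.49 Å = 2.49e-10 m.
For a photon f = c/λ, so f = 1.204e18 Hz.
Converting to PHz: f = 1204 PHz ≈ 1200 PHz.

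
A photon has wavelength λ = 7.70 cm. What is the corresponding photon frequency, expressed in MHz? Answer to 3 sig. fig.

First convert: λ = 7.70 cm = 0.0770 m.
Apply f = c/λ: f = 3.893·10^9 Hz.
Converting to MHz: f = 3893 MHz ≈ 3890 MHz.

3890 MHz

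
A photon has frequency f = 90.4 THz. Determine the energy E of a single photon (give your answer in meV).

374 meV

Use h = 6.62607015 × 10^-34 J·s, 1 eV = 1.602176634 × 10^-19 J.
First convert: f = 90.4 THz = 9.04 × 10^13 Hz.
The photon relation is E = hf, giving E = 5.990 × 10^-20 J.
Converting to meV: E = 373.9 meV ≈ 374 meV.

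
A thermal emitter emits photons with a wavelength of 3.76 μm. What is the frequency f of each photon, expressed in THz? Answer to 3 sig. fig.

Use c = 2.99792458 × 10^8 m/s.
Convert to SI: λ = 3.76 μm = 3.76 × 10^-6 m.
Apply f = c/λ: f = 7.973 × 10^13 Hz.
Converting to THz: f = 79.73 THz ≈ 79.7 THz.

79.7 THz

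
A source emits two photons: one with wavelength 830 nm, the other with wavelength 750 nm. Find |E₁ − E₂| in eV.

0.159 eV

Using E = hc/λ: E₁ = 2.393e-19 J, E₂ = 2.649e-19 J.
|ΔE| = |2.393e-19 − 2.649e-19| = 2.55e-20 J = 0.159 eV.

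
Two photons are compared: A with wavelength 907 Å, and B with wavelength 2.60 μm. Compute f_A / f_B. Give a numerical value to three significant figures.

f_A = 3.305 × 10^15 Hz (from wavelength = 907 Å, via f = c/λ).
f_B = 1.153 × 10^14 Hz (from wavelength = 2.60 μm, via f = c/λ).
Ratio = 3.305 × 10^15 / 1.153 × 10^14 = 28.7.

28.7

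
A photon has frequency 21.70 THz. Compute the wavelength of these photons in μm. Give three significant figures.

Use c = 2.99792458e8 m/s.
First convert: f = 21.70 THz = 2.170e13 Hz.
For a photon λ = c/f, so λ = 1.382e-5 m.
Converting to μm: λ = 13.82 μm ≈ 13.8 μm.

13.8 μm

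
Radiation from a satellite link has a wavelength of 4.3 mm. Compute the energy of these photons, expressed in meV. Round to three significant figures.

0.288 meV

In SI units: λ = 4.3 mm = 0.0043 m.
The photon relation is E = hc/λ, giving E = 4.620e-23 J.
Converting to meV: E = 0.2883 meV ≈ 0.288 meV.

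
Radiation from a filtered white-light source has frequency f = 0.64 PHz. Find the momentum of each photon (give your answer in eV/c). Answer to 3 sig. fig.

2.65 eV/c

In SI units: f = 0.64 PHz = 6.4e14 Hz.
The photon relation is p = hf/c, giving p = 1.415e-27 kg·m/s.
Converting to eV/c: p = 2.647 eV/c ≈ 2.65 eV/c.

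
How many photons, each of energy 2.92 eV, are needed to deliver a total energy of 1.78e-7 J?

3.80e11 photons

Per-photon energy: E = 4.678e-19 J (from energy = 2.92 eV).
N = E_total / E_photon = 1.78e-7 J / 4.678e-19 J = 3.80e11.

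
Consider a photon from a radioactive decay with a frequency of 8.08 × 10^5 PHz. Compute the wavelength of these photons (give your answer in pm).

(c = 2.99792458 × 10^8 m/s.)
Convert to SI: f = 8.08 × 10^5 PHz = 8.08 × 10^20 Hz.
Since λ = c/f for a photon, λ = 3.710 × 10^-13 m.
Converting to pm: λ = 0.3710 pm ≈ 0.371 pm.

0.371 pm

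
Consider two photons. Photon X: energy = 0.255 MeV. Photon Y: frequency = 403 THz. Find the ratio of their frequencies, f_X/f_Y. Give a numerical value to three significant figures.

1.53 × 10^5

f_X = 6.166 × 10^19 Hz (from energy = 0.255 MeV, via f = E/h).
f_Y = 4.030 × 10^14 Hz (from frequency = 403 THz, via f given directly).
Ratio = 6.166 × 10^19 / 4.030 × 10^14 = 1.53 × 10^5.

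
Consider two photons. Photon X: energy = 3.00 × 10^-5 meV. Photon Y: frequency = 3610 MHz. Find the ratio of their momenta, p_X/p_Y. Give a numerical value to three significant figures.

p_X = 1.603 × 10^-35 kg·m/s (from energy = 3.00 × 10^-5 meV, via p = E/c).
p_Y = 7.979 × 10^-33 kg·m/s (from frequency = 3610 MHz, via p = hf/c).
Ratio = 1.603 × 10^-35 / 7.979 × 10^-33 = 2.01 × 10^-3.

2.01 × 10^-3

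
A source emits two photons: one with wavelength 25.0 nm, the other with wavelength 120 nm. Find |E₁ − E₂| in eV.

Using E = hc/λ: E₁ = 7.946 × 10^-18 J, E₂ = 1.655 × 10^-18 J.
|ΔE| = |7.946 × 10^-18 − 1.655 × 10^-18| = 6.29 × 10^-18 J = 39.3 eV.

39.3 eV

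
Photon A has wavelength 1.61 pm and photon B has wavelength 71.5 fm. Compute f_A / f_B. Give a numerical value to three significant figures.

0.0444

f_A = 1.862 × 10^20 Hz (from wavelength = 1.61 pm, via f = c/λ).
f_B = 4.193 × 10^21 Hz (from wavelength = 71.5 fm, via f = c/λ).
Ratio = 1.862 × 10^20 / 4.193 × 10^21 = 0.0444.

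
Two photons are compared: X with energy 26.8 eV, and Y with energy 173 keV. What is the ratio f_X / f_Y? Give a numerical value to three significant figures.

f_X = 6.480 × 10^15 Hz (from energy = 26.8 eV, via f = E/h).
f_Y = 4.183 × 10^19 Hz (from energy = 173 keV, via f = E/h).
Ratio = 6.480 × 10^15 / 4.183 × 10^19 = 1.55 × 10^-4.

1.55 × 10^-4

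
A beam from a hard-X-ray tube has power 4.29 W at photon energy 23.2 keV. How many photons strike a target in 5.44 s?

Total energy: E_total = P·t = 4.29 × 5.44 = 23.34 J.
Per-photon energy: E = 3.717e-15 J.
N = E_total / E_photon = 6.28e15.

6.28e15 photons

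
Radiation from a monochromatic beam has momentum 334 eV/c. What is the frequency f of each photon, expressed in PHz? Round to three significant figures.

Convert to SI: p = 334 eV/c = 1.7850e-25 kg·m/s.
For a photon f = pc/h, so f = 8.076e16 Hz.
Converting to PHz: f = 80.76 PHz ≈ 80.8 PHz.

80.8 PHz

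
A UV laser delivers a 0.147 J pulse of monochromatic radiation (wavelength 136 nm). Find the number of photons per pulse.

1.01e17 photons

Per-photon energy: E = 1.461e-18 J (from wavelength = 136 nm).
N = E_total / E_photon = 0.147 J / 1.461e-18 J = 1.01e17.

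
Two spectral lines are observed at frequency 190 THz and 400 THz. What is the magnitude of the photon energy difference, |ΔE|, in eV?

Using E = hf: E₁ = 1.259 × 10^-19 J, E₂ = 2.650 × 10^-19 J.
|ΔE| = |1.259 × 10^-19 − 2.650 × 10^-19| = 1.39 × 10^-19 J = 0.868 eV.

0.868 eV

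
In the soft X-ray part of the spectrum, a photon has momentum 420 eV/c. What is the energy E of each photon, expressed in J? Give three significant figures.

In SI units: p = 420 eV/c = 2.2446e-25 kg·m/s.
For a photon E = pc, so E = 6.729e-17 J.
So E ≈ 6.73e-17 J.

6.73e-17 J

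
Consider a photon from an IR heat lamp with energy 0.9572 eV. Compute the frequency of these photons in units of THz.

In SI units: E = 0.9572 eV = 1.5336e-19 J.
The photon relation is f = E/h, giving f = 2.314e14 Hz.
Converting to THz: f = 231.4 THz ≈ 231 THz.

231 THz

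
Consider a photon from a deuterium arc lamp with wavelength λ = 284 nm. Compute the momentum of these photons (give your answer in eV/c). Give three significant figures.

4.37 eV/c

Take h = 6.62607015e-34 J·s, c = 2.99792458e8 m/s, 1 eV = 1.602176634e-19 J.
First convert: λ = 284 nm = 2.84e-7 m.
For a photon p = h/λ, so p = 2.333e-27 kg·m/s.
Converting to eV/c: p = 4.366 eV/c ≈ 4.37 eV/c.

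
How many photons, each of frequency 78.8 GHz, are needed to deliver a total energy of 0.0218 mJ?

Per-photon energy: E = 5.221e-23 J (from frequency = 78.8 GHz).
N = E_total / E_photon = 2.18e-5 J / 5.221e-23 J = 4.18e17.

4.18e17 photons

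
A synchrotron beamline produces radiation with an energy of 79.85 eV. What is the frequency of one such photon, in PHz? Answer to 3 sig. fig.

19.3 PHz

First convert: E = 79.85 eV = 1.2793e-17 J.
For a photon f = E/h, so f = 1.931e16 Hz.
Converting to PHz: f = 19.31 PHz ≈ 19.3 PHz.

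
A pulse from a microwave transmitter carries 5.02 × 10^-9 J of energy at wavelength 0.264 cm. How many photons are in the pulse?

Per-photon energy: E = 7.524 × 10^-23 J (from wavelength = 0.264 cm).
N = E_total / E_photon = 5.02 × 10^-9 J / 7.524 × 10^-23 J = 6.67 × 10^13.

6.67 × 10^13 photons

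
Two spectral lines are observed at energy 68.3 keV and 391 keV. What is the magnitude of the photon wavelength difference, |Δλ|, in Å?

0.150 Å

Using λ = hc/E: λ₁ = 1.815e-11 m, λ₂ = 3.171e-12 m.
|Δλ| = |1.815e-11 − 3.171e-12| = 1.50e-11 m = 0.150 Å.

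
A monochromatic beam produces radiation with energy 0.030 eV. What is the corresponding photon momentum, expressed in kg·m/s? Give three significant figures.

1.60e-29 kg·m/s

(c = 2.99792458e8 m/s, 1 eV = 1.602176634e-19 J.)
First convert: E = 0.030 eV = 4.8065e-21 J.
Apply p = E/c: p = 1.603e-29 kg·m/s.
So p ≈ 1.60e-29 kg·m/s.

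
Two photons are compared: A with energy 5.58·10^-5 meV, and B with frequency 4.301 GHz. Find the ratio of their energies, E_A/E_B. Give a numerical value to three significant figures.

3.14·10^-3

E_A = 8.940·10^-27 J (from energy = 5.58·10^-5 meV, via E given directly).
E_B = 2.850·10^-24 J (from frequency = 4.301 GHz, via E = hf).
Ratio = 8.940·10^-27 / 2.850·10^-24 = 3.14·10^-3.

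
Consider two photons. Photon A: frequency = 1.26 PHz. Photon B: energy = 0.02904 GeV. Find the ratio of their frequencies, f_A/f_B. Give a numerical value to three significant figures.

f_A = 1.260 × 10^15 Hz (from frequency = 1.26 PHz, via f given directly).
f_B = 7.022 × 10^21 Hz (from energy = 0.02904 GeV, via f = E/h).
Ratio = 1.260 × 10^15 / 7.022 × 10^21 = 1.79 × 10^-7.

1.79 × 10^-7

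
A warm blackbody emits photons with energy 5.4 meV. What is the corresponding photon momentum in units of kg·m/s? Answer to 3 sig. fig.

Use c = 2.99792458 × 10^8 m/s, 1 eV = 1.602176634 × 10^-19 J.
In SI units: E = 5.4 meV = 8.6518 × 10^-22 J.
For a photon p = E/c, so p = 2.886 × 10^-30 kg·m/s.
So p ≈ 2.89 × 10^-30 kg·m/s.

2.89 × 10^-30 kg·m/s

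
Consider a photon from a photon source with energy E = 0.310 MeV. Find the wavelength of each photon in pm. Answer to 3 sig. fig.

4.00 pm

First convert: E = 0.310 MeV = 4.9667e-14 J.
For a photon λ = hc/E, so λ = 3.999e-12 m.
Converting to pm: λ = 3.999 pm ≈ 4.00 pm.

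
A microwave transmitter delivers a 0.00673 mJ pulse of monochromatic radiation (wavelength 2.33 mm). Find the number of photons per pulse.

7.89·10^16 photons

Per-photon energy: E = 8.526·10^-23 J (from wavelength = 2.33 mm).
N = E_total / E_photon = 6.73·10^-6 J / 8.526·10^-23 J = 7.89·10^16.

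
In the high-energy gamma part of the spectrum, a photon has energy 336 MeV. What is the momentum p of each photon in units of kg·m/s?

(c = 2.99792458e8 m/s, 1 eV = 1.602176634e-19 J.)
First convert: E = 336 MeV = 5.3833e-11 J.
For a photon p = E/c, so p = 1.796e-19 kg·m/s.
So p ≈ 1.80e-19 kg·m/s.

1.80e-19 kg·m/s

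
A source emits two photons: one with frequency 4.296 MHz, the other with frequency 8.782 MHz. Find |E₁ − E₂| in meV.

Using E = hf: E₁ = 2.8466e-27 J, E₂ = 5.8190e-27 J.
|ΔE| = |2.8466e-27 − 5.8190e-27| = 2.97e-27 J = 1.86e-5 meV.

1.86e-5 meV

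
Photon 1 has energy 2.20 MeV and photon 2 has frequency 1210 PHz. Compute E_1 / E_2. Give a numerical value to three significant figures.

440

E_1 = 3.525 × 10^-13 J (from energy = 2.20 MeV, via E given directly).
E_2 = 8.018 × 10^-16 J (from frequency = 1210 PHz, via E = hf).
Ratio = 3.525 × 10^-13 / 8.018 × 10^-16 = 440.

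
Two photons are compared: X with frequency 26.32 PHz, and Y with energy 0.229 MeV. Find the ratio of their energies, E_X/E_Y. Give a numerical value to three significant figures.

4.75e-4

E_X = 1.744e-17 J (from frequency = 26.32 PHz, via E = hf).
E_Y = 3.669e-14 J (from energy = 0.229 MeV, via E given directly).
Ratio = 1.744e-17 / 3.669e-14 = 4.75e-4.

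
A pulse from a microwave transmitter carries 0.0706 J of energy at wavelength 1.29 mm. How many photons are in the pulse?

4.58e20 photons

Per-photon energy: E = 1.540e-22 J (from wavelength = 1.29 mm).
N = E_total / E_photon = 0.0706 J / 1.540e-22 J = 4.58e20.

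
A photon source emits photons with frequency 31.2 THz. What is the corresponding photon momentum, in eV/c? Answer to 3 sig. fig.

0.129 eV/c

Convert to SI: f = 31.2 THz = 3.12·10^13 Hz.
Apply p = hf/c: p = 6.896·10^-29 kg·m/s.
Converting to eV/c: p = 0.1290 eV/c ≈ 0.129 eV/c.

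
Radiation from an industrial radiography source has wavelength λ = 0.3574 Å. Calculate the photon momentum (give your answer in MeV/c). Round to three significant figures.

0.0347 MeV/c

Use h = 6.62607015 × 10^-34 J·s, c = 2.99792458 × 10^8 m/s, 1 eV = 1.602176634 × 10^-19 J.
First convert: λ = 0.3574 Å = 3.574 × 10^-11 m.
Apply p = h/λ: p = 1.854 × 10^-23 kg·m/s.
Converting to MeV/c: p = 0.03469 MeV/c ≈ 0.0347 MeV/c.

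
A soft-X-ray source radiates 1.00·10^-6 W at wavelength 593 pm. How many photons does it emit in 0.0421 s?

Total energy: E_total = P·t = 1.00·10^-6 × 0.0421 = 4.210·10^-8 J.
Per-photon energy: E = 3.350·10^-16 J.
N = E_total / E_photon = 1.26·10^8.

1.26·10^8 photons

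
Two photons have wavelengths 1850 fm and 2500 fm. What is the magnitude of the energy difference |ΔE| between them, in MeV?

0.174 MeV

Using E = hc/λ: E₁ = 1.074 × 10^-13 J, E₂ = 7.946 × 10^-14 J.
|ΔE| = |1.074 × 10^-13 − 7.946 × 10^-14| = 2.79 × 10^-14 J = 0.174 MeV.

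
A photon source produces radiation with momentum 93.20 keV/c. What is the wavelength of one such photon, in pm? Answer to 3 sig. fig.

13.3 pm

Take h = 6.62607015e-34 J·s, c = 2.99792458e8 m/s, 1 eV = 1.602176634e-19 J.
First convert: p = 93.20 keV/c = 4.9809e-23 kg·m/s.
Since λ = h/p for a photon, λ = 1.330e-11 m.
Converting to pm: λ = 13.30 pm ≈ 13.3 pm.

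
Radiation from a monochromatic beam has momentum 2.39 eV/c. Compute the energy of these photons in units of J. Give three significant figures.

3.83·10^-19 J

Use c = 2.99792458·10^8 m/s, 1 eV = 1.602176634·10^-19 J.
First convert: p = 2.39 eV/c = 1.2773·10^-27 kg·m/s.
Since E = pc for a photon, E = 3.829·10^-19 J.
So E ≈ 3.83·10^-19 J.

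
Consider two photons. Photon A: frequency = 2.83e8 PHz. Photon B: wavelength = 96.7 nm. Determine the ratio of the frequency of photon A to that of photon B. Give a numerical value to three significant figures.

9.13e7

f_A = 2.830e23 Hz (from frequency = 2.83e8 PHz, via f given directly).
f_B = 3.100e15 Hz (from wavelength = 96.7 nm, via f = c/λ).
Ratio = 2.830e23 / 3.100e15 = 9.13e7.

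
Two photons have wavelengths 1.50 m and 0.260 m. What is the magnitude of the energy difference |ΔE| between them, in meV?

Using E = hc/λ: E₁ = 1.324·10^-25 J, E₂ = 7.640·10^-25 J.
|ΔE| = |1.324·10^-25 − 7.640·10^-25| = 6.32·10^-25 J = 3.94·10^-3 meV.

3.94·10^-3 meV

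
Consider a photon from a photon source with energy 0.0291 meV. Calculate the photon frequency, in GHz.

Convert to SI: E = 0.0291 meV = 4.6623·10^-24 J.
Since f = E/h for a photon, f = 7.036·10^9 Hz.
Converting to GHz: f = 7.036 GHz ≈ 7.04 GHz.

7.04 GHz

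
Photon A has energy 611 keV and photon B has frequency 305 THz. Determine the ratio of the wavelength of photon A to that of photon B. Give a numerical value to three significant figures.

2.06e-6

λ_A = 2.029e-12 m (from energy = 611 keV, via λ = hc/E).
λ_B = 9.829e-7 m (from frequency = 305 THz, via λ = c/f).
Ratio = 2.029e-12 / 9.829e-7 = 2.06e-6.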